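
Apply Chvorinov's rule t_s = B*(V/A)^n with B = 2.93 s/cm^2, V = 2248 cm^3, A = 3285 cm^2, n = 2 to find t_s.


Formula: t_s = B * (V/A)^n  (Chvorinov's rule, n=2)
Modulus M = V/A = 2248/3285 = 0.684323 cm
M^2 = 0.684323^2 = 0.468298 cm^2
t_s = 2.93 * 0.468298 = 1.3721 s

Final answer: 1.3721 s


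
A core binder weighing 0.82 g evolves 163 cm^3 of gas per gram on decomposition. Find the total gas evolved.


Formula: V_gas = W_binder * gas_evolution_rate
V = 0.82 g * 163 cm^3/g = 133.6600 cm^3

133.6600 cm^3


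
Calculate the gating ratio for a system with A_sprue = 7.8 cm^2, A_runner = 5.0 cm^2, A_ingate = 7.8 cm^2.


Sprue:Runner:Ingate = 1 : 5.0/7.8 : 7.8/7.8 = 1:0.64:1.00

Final answer: 1:0.64:1.00


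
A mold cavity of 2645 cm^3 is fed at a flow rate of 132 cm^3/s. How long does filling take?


Formula: t_fill = V_mold / Q_flow
t = 2645 cm^3 / 132 cm^3/s = 20.0379 s

20.0379 s


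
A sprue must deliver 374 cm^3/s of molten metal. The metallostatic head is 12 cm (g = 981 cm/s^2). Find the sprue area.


Formula: v = sqrt(2*g*h), A = Q/v
Velocity: v = sqrt(2 * 981 * 12) = sqrt(23544) = 153.4405 cm/s
Sprue area: A = Q / v = 374 / 153.4405 = 2.4374 cm^2

Final answer: 2.4374 cm^2


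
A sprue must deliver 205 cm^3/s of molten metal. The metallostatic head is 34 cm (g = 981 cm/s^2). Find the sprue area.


Formula: v = sqrt(2*g*h), A = Q/v
Velocity: v = sqrt(2 * 981 * 34) = sqrt(66708) = 258.2789 cm/s
Sprue area: A = Q / v = 205 / 258.2789 = 0.7937 cm^2

Answer: 0.7937 cm^2


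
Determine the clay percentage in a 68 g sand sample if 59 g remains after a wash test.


Formula: Clay% = (W_total - W_washed) / W_total * 100
Clay mass = 68 - 59 = 9 g
Clay% = 9 / 68 * 100 = 13.2353%

Final answer: 13.2353%


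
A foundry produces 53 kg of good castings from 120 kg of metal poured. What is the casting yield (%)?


Formula: Casting Yield = (W_good / W_total) * 100
Yield = (53 kg / 120 kg) * 100 = 44.1667%


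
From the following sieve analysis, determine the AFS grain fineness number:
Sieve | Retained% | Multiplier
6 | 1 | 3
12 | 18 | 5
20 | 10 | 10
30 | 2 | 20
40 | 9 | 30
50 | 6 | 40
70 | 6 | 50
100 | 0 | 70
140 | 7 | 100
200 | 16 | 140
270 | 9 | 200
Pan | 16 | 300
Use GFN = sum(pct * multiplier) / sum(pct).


Formula: GFN = sum(pct * multiplier) / sum(pct)
sum(pct * multiplier) = 10583
sum(pct) = 100
GFN = 10583 / 100 = 105.83


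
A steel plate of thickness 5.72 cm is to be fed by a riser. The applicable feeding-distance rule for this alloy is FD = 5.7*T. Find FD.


Formula: FD = 5.7 * T  (riser feeding-distance rule)
FD = 5.7 * 5.72 cm = 32.6040 cm

Answer: 32.6040 cm


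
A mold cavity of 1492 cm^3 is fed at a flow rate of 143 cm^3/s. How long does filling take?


Formula: t_fill = V_mold / Q_flow
t = 1492 cm^3 / 143 cm^3/s = 10.4336 s

10.4336 s


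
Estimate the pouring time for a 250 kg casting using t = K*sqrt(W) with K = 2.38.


Formula: t = K * sqrt(W)
sqrt(W) = sqrt(250) = 15.81139
t = 2.38 * 15.81139 = 37.6311 s

Final answer: 37.6311 s


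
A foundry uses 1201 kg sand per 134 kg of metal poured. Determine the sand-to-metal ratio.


Formula: Sand-to-Metal Ratio = W_sand / W_metal
Ratio = 1201 kg / 134 kg = 8.9627


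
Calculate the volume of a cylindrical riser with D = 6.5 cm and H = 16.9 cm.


Formula: V = pi * (D/2)^2 * H  (cylinder volume)
Radius = D/2 = 6.5/2 = 3.25 cm
V = pi * 3.25^2 * 16.9 = 560.7939 cm^3

Answer: 560.7939 cm^3


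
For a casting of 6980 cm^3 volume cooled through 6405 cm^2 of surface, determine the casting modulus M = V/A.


Formula: Casting Modulus M = V / A
M = 6980 cm^3 / 6405 cm^2 = 1.0898 cm

1.0898 cm


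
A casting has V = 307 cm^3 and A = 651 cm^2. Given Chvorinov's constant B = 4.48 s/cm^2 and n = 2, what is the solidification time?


Formula: t_s = B * (V/A)^n  (Chvorinov's rule, n=2)
Modulus M = V/A = 307/651 = 0.471582 cm
M^2 = 0.471582^2 = 0.222390 cm^2
t_s = 4.48 * 0.222390 = 0.9963 s

Final answer: 0.9963 s


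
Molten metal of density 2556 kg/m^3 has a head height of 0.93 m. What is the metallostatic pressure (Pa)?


Formula: P = rho * g * h
rho * g = 2556 * 9.81 = 25074.36 N/m^3
P = 25074.36 * 0.93 = 23319.1548 Pa

23319.1548 Pa


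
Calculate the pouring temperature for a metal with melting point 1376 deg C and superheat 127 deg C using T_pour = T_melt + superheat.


Formula: T_pour = T_melt + Superheat
T_pour = 1376 + 127 = 1503 deg C

Answer: 1503 deg C


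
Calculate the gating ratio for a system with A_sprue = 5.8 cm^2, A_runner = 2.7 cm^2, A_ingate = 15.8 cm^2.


Sprue:Runner:Ingate = 1 : 2.7/5.8 : 15.8/5.8 = 1:0.47:2.72

1:0.47:2.72


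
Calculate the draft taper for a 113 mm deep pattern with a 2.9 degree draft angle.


Formula: taper = depth * tan(draft_angle)
tan(2.9 deg) = 0.0506578
taper = 113 mm * 0.0506578 = 5.7243 mm

Final answer: 5.7243 mm


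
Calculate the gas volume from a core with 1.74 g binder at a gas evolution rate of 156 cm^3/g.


Formula: V_gas = W_binder * gas_evolution_rate
V = 1.74 g * 156 cm^3/g = 271.4400 cm^3

Answer: 271.4400 cm^3


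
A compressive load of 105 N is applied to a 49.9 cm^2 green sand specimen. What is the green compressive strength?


Formula: Compressive Strength = Force / Area
Strength = 105 N / 49.9 cm^2 = 2.1042 N/cm^2

Answer: 2.1042 N/cm^2


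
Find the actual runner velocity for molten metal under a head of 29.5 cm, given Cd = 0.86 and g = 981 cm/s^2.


Formula: v = Cd * sqrt(2 * g * h)  (Torricelli with discharge coefficient)
2*g*h = 2 * 981 * 29.5 = 57879.0 cm^2/s^2
sqrt(57879.0) = 240.58055 cm/s
v = 0.86 * 240.58055 = 206.8993 cm/s

206.8993 cm/s


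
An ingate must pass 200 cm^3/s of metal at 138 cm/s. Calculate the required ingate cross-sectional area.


Formula: A_ingate = Q / v  (continuity equation)
A = 200 cm^3/s / 138 cm/s = 1.4493 cm^2


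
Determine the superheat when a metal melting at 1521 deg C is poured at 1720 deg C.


Formula: Superheat = T_pour - T_melt
Superheat = 1720 - 1521 = 199 deg C

Answer: 199 deg C


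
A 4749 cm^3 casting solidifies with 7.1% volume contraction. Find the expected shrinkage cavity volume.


Formula: V_shrink = V_casting * shrinkage_pct / 100
V_shrink = 4749 cm^3 * 7.1 / 100 = 337.1790 cm^3

337.1790 cm^3


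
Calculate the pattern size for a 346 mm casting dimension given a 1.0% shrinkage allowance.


Formula: L_pattern = L_casting * (1 + shrinkage_rate/100)
Shrinkage factor = 1 + 1.0/100 = 1.01
L_pattern = 346 mm * 1.01 = 349.4600 mm


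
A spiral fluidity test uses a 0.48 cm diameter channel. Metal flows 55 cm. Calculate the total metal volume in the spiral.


Formula: V = pi * (d/2)^2 * L  (cylinder volume)
Radius = 0.48/2 = 0.24 cm
V = pi * 0.24^2 * 55 = 9.9526 cm^3

9.9526 cm^3


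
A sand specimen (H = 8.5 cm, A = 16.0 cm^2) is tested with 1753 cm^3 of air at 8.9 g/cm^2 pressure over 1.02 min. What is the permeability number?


Formula: Permeability Number P = (V * H) / (p * A * t)
Numerator: V * H = 1753 * 8.5 = 14900.5
Denominator: p * A * t = 8.9 * 16.0 * 1.02 = 145.248
P = 14900.5 / 145.248 = 102.5866

102.5866


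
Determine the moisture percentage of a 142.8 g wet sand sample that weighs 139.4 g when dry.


Formula: MC = (W_wet - W_dry) / W_wet * 100
Water mass = 142.8 - 139.4 = 3.4 g
MC = 3.4 / 142.8 * 100 = 2.3810%

Final answer: 2.3810%


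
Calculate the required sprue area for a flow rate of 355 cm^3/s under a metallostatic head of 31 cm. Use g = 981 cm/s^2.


Formula: v = sqrt(2*g*h), A = Q/v
Velocity: v = sqrt(2 * 981 * 31) = sqrt(60822) = 246.6212 cm/s
Sprue area: A = Q / v = 355 / 246.6212 = 1.4395 cm^2


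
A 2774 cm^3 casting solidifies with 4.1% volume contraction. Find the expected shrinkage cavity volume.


Formula: V_shrink = V_casting * shrinkage_pct / 100
V_shrink = 2774 cm^3 * 4.1 / 100 = 113.7340 cm^3

Answer: 113.7340 cm^3


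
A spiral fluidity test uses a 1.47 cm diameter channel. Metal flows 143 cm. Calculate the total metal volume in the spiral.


Formula: V = pi * (d/2)^2 * L  (cylinder volume)
Radius = 1.47/2 = 0.735 cm
V = pi * 0.735^2 * 143 = 242.6949 cm^3


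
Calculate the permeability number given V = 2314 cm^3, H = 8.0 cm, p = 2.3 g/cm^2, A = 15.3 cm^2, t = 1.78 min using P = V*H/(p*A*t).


Formula: Permeability Number P = (V * H) / (p * A * t)
Numerator: V * H = 2314 * 8.0 = 18512.0
Denominator: p * A * t = 2.3 * 15.3 * 1.78 = 62.6382
P = 18512.0 / 62.6382 = 295.5385

295.5385


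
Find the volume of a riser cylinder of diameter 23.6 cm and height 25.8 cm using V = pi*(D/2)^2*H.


Formula: V = pi * (D/2)^2 * H  (cylinder volume)
Radius = D/2 = 23.6/2 = 11.8 cm
V = pi * 11.8^2 * 25.8 = 11285.8323 cm^3

11285.8323 cm^3


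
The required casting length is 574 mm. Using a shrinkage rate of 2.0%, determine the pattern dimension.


Formula: L_pattern = L_casting * (1 + shrinkage_rate/100)
Shrinkage factor = 1 + 2.0/100 = 1.02
L_pattern = 574 mm * 1.02 = 585.4800 mm

Final answer: 585.4800 mm


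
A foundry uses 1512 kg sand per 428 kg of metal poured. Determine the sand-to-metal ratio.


Formula: Sand-to-Metal Ratio = W_sand / W_metal
Ratio = 1512 kg / 428 kg = 3.5327


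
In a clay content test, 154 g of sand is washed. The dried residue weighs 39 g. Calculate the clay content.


Formula: Clay% = (W_total - W_washed) / W_total * 100
Clay mass = 154 - 39 = 115 g
Clay% = 115 / 154 * 100 = 74.6753%

74.6753%


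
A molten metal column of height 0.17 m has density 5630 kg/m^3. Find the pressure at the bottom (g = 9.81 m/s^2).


Formula: P = rho * g * h
rho * g = 5630 * 9.81 = 55230.3 N/m^3
P = 55230.3 * 0.17 = 9389.1510 Pa

9389.1510 Pa


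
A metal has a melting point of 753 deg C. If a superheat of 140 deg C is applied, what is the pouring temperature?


Formula: T_pour = T_melt + Superheat
T_pour = 753 + 140 = 893 deg C

893 deg C


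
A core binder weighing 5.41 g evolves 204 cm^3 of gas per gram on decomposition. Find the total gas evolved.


Formula: V_gas = W_binder * gas_evolution_rate
V = 5.41 g * 204 cm^3/g = 1103.6400 cm^3

Final answer: 1103.6400 cm^3


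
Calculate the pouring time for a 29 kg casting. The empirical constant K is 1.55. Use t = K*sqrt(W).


Formula: t = K * sqrt(W)
sqrt(W) = sqrt(29) = 5.38516
t = 1.55 * 5.38516 = 8.3470 s


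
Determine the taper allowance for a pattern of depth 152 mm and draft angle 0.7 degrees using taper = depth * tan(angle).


Formula: taper = depth * tan(draft_angle)
tan(0.7 deg) = 0.0122179
taper = 152 mm * 0.0122179 = 1.8571 mm


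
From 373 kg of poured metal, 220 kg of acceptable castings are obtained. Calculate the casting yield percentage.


Formula: Casting Yield = (W_good / W_total) * 100
Yield = (220 kg / 373 kg) * 100 = 58.9812%

58.9812%


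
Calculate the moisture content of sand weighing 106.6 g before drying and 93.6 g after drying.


Formula: MC = (W_wet - W_dry) / W_wet * 100
Water mass = 106.6 - 93.6 = 13.0 g
MC = 13.0 / 106.6 * 100 = 12.1951%


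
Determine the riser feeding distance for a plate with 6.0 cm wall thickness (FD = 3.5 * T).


Formula: FD = 3.5 * T  (riser feeding-distance rule)
FD = 3.5 * 6.0 cm = 21.0000 cm


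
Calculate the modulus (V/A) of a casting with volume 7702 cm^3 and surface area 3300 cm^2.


Formula: Casting Modulus M = V / A
M = 7702 cm^3 / 3300 cm^2 = 2.3339 cm

Final answer: 2.3339 cm


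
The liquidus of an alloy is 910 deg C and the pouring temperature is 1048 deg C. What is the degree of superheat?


Formula: Superheat = T_pour - T_melt
Superheat = 1048 - 910 = 138 deg C


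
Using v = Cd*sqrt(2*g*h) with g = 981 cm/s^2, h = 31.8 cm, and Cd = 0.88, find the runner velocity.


Formula: v = Cd * sqrt(2 * g * h)  (Torricelli with discharge coefficient)
2*g*h = 2 * 981 * 31.8 = 62391.6 cm^2/s^2
sqrt(62391.6) = 249.78311 cm/s
v = 0.88 * 249.78311 = 219.8091 cm/s

219.8091 cm/s


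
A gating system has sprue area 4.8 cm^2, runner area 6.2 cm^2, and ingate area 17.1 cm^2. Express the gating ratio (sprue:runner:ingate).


Sprue:Runner:Ingate = 1 : 6.2/4.8 : 17.1/4.8 = 1:1.29:3.56


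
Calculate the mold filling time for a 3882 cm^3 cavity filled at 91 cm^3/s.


Formula: t_fill = V_mold / Q_flow
t = 3882 cm^3 / 91 cm^3/s = 42.6593 s

42.6593 s


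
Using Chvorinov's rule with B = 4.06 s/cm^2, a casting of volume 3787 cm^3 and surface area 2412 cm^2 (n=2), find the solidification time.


Formula: t_s = B * (V/A)^n  (Chvorinov's rule, n=2)
Modulus M = V/A = 3787/2412 = 1.570066 cm
M^2 = 1.570066^2 = 2.465107 cm^2
t_s = 4.06 * 2.465107 = 10.0083 s


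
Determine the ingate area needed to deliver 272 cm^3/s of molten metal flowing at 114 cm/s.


Formula: A_ingate = Q / v  (continuity equation)
A = 272 cm^3/s / 114 cm/s = 2.3860 cm^2

Answer: 2.3860 cm^2


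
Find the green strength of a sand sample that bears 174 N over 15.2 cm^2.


Formula: Compressive Strength = Force / Area
Strength = 174 N / 15.2 cm^2 = 11.4474 N/cm^2

Answer: 11.4474 N/cm^2


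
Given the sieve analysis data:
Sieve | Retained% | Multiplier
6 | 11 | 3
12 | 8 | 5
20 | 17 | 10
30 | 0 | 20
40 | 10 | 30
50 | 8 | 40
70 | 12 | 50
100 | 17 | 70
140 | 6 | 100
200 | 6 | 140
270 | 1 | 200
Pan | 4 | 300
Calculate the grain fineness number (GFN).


Formula: GFN = sum(pct * multiplier) / sum(pct)
sum(pct * multiplier) = 5493
sum(pct) = 100
GFN = 5493 / 100 = 54.93

Final answer: 54.93


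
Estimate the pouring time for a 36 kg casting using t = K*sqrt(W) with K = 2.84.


Formula: t = K * sqrt(W)
sqrt(W) = sqrt(36) = 6.00000
t = 2.84 * 6.00000 = 17.0400 s

Answer: 17.0400 s


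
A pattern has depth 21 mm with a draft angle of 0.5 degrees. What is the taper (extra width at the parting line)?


Formula: taper = depth * tan(draft_angle)
tan(0.5 deg) = 0.0087269
taper = 21 mm * 0.0087269 = 0.1833 mm


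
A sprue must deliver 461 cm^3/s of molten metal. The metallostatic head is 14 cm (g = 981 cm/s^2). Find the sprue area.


Formula: v = sqrt(2*g*h), A = Q/v
Velocity: v = sqrt(2 * 981 * 14) = sqrt(27468) = 165.7347 cm/s
Sprue area: A = Q / v = 461 / 165.7347 = 2.7816 cm^2

Final answer: 2.7816 cm^2


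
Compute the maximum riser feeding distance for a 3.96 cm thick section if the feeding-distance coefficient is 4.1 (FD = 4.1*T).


Formula: FD = 4.1 * T  (riser feeding-distance rule)
FD = 4.1 * 3.96 cm = 16.2360 cm

Answer: 16.2360 cm


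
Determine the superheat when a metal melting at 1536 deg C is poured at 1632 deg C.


Formula: Superheat = T_pour - T_melt
Superheat = 1632 - 1536 = 96 deg C


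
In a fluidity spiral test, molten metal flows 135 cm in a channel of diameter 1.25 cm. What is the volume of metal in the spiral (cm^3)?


Formula: V = pi * (d/2)^2 * L  (cylinder volume)
Radius = 1.25/2 = 0.625 cm
V = pi * 0.625^2 * 135 = 165.6699 cm^3

Final answer: 165.6699 cm^3


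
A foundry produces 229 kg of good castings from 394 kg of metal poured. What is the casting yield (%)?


Formula: Casting Yield = (W_good / W_total) * 100
Yield = (229 kg / 394 kg) * 100 = 58.1218%

Answer: 58.1218%


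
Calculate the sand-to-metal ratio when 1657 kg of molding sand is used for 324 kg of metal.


Formula: Sand-to-Metal Ratio = W_sand / W_metal
Ratio = 1657 kg / 324 kg = 5.1142

5.1142


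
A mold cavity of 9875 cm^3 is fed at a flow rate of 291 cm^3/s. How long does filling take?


Formula: t_fill = V_mold / Q_flow
t = 9875 cm^3 / 291 cm^3/s = 33.9347 s

33.9347 s


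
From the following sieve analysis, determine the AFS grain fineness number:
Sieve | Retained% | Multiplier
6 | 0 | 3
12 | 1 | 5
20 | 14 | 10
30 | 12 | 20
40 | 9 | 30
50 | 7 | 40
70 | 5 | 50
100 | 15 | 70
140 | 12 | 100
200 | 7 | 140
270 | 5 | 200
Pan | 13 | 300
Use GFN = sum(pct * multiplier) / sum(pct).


Formula: GFN = sum(pct * multiplier) / sum(pct)
sum(pct * multiplier) = 9315
sum(pct) = 100
GFN = 9315 / 100 = 93.15

Final answer: 93.15


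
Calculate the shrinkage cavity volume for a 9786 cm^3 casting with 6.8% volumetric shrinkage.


Formula: V_shrink = V_casting * shrinkage_pct / 100
V_shrink = 9786 cm^3 * 6.8 / 100 = 665.4480 cm^3


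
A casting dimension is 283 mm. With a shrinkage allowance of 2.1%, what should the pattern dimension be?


Formula: L_pattern = L_casting * (1 + shrinkage_rate/100)
Shrinkage factor = 1 + 2.1/100 = 1.021
L_pattern = 283 mm * 1.021 = 288.9430 mm


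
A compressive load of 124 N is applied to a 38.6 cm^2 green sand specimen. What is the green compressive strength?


Formula: Compressive Strength = Force / Area
Strength = 124 N / 38.6 cm^2 = 3.2124 N/cm^2

Final answer: 3.2124 N/cm^2


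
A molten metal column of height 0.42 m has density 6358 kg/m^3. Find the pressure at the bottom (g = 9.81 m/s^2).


Formula: P = rho * g * h
rho * g = 6358 * 9.81 = 62371.98 N/m^3
P = 62371.98 * 0.42 = 26196.2316 Pa


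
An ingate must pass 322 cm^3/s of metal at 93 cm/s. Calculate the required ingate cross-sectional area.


Formula: A_ingate = Q / v  (continuity equation)
A = 322 cm^3/s / 93 cm/s = 3.4624 cm^2

Answer: 3.4624 cm^2


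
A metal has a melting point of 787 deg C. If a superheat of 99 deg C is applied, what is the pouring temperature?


Formula: T_pour = T_melt + Superheat
T_pour = 787 + 99 = 886 deg C


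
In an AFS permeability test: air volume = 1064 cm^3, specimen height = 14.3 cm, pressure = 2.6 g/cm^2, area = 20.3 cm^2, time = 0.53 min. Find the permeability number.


Formula: Permeability Number P = (V * H) / (p * A * t)
Numerator: V * H = 1064 * 14.3 = 15215.2
Denominator: p * A * t = 2.6 * 20.3 * 0.53 = 27.9734
P = 15215.2 / 27.9734 = 543.9167

Final answer: 543.9167


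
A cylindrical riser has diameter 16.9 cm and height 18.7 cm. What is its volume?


Formula: V = pi * (D/2)^2 * H  (cylinder volume)
Radius = D/2 = 16.9/2 = 8.45 cm
V = pi * 8.45^2 * 18.7 = 4194.7385 cm^3

Answer: 4194.7385 cm^3


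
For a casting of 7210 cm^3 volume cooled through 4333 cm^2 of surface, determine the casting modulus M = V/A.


Formula: Casting Modulus M = V / A
M = 7210 cm^3 / 4333 cm^2 = 1.6640 cm

Final answer: 1.6640 cm


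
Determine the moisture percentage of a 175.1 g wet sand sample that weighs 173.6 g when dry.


Formula: MC = (W_wet - W_dry) / W_wet * 100
Water mass = 175.1 - 173.6 = 1.5 g
MC = 1.5 / 175.1 * 100 = 0.8567%

0.8567%


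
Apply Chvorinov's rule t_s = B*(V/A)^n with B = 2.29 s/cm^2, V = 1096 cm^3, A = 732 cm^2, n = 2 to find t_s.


Formula: t_s = B * (V/A)^n  (Chvorinov's rule, n=2)
Modulus M = V/A = 1096/732 = 1.497268 cm
M^2 = 1.497268^2 = 2.241811 cm^2
t_s = 2.29 * 2.241811 = 5.1337 s


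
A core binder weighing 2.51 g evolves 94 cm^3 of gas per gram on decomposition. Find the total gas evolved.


Formula: V_gas = W_binder * gas_evolution_rate
V = 2.51 g * 94 cm^3/g = 235.9400 cm^3


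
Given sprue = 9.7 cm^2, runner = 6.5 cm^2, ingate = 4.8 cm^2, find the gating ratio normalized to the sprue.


Sprue:Runner:Ingate = 1 : 6.5/9.7 : 4.8/9.7 = 1:0.67:0.49

Final answer: 1:0.67:0.49


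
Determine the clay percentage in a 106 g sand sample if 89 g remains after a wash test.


Formula: Clay% = (W_total - W_washed) / W_total * 100
Clay mass = 106 - 89 = 17 g
Clay% = 17 / 106 * 100 = 16.0377%

16.0377%


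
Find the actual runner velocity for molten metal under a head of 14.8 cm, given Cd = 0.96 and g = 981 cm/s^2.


Formula: v = Cd * sqrt(2 * g * h)  (Torricelli with discharge coefficient)
2*g*h = 2 * 981 * 14.8 = 29037.6 cm^2/s^2
sqrt(29037.6) = 170.40423 cm/s
v = 0.96 * 170.40423 = 163.5881 cm/s

163.5881 cm/s


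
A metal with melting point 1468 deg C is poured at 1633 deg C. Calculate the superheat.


Formula: Superheat = T_pour - T_melt
Superheat = 1633 - 1468 = 165 deg C

Answer: 165 deg C


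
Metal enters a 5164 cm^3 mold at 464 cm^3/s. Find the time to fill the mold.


Formula: t_fill = V_mold / Q_flow
t = 5164 cm^3 / 464 cm^3/s = 11.1293 s

Final answer: 11.1293 s


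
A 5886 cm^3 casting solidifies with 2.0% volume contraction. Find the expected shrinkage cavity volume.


Formula: V_shrink = V_casting * shrinkage_pct / 100
V_shrink = 5886 cm^3 * 2.0 / 100 = 117.7200 cm^3

Final answer: 117.7200 cm^3


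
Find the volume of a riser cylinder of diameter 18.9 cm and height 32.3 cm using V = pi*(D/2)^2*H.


Formula: V = pi * (D/2)^2 * H  (cylinder volume)
Radius = D/2 = 18.9/2 = 9.45 cm
V = pi * 9.45^2 * 32.3 = 9061.8321 cm^3

Answer: 9061.8321 cm^3


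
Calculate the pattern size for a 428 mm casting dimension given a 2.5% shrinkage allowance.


Formula: L_pattern = L_casting * (1 + shrinkage_rate/100)
Shrinkage factor = 1 + 2.5/100 = 1.025
L_pattern = 428 mm * 1.025 = 438.7000 mm

438.7000 mm


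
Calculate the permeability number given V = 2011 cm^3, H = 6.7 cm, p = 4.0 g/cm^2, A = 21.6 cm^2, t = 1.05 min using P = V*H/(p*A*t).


Formula: Permeability Number P = (V * H) / (p * A * t)
Numerator: V * H = 2011 * 6.7 = 13473.7
Denominator: p * A * t = 4.0 * 21.6 * 1.05 = 90.72
P = 13473.7 / 90.72 = 148.5196


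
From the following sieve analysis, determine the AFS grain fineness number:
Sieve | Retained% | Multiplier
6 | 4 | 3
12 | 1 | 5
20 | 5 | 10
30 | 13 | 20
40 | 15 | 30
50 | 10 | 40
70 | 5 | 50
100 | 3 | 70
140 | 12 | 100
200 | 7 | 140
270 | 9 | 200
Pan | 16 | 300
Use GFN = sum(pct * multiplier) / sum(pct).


Formula: GFN = sum(pct * multiplier) / sum(pct)
sum(pct * multiplier) = 10417
sum(pct) = 100
GFN = 10417 / 100 = 104.17

104.17


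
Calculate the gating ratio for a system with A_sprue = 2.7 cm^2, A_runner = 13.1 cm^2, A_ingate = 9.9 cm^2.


Sprue:Runner:Ingate = 1 : 13.1/2.7 : 9.9/2.7 = 1:4.85:3.67

1:4.85:3.67


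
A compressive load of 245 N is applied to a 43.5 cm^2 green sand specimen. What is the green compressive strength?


Formula: Compressive Strength = Force / Area
Strength = 245 N / 43.5 cm^2 = 5.6322 N/cm^2

Final answer: 5.6322 N/cm^2


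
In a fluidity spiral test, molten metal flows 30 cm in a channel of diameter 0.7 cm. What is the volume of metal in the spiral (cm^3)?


Formula: V = pi * (d/2)^2 * L  (cylinder volume)
Radius = 0.7/2 = 0.35 cm
V = pi * 0.35^2 * 30 = 11.5454 cm^3

Answer: 11.5454 cm^3


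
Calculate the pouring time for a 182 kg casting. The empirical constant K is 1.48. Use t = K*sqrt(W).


Formula: t = K * sqrt(W)
sqrt(W) = sqrt(182) = 13.49074
t = 1.48 * 13.49074 = 19.9663 s

19.9663 s


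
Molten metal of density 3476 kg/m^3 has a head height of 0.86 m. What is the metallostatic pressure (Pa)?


Formula: P = rho * g * h
rho * g = 3476 * 9.81 = 34099.56 N/m^3
P = 34099.56 * 0.86 = 29325.6216 Pa

29325.6216 Pa


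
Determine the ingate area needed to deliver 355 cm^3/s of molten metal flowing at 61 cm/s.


Formula: A_ingate = Q / v  (continuity equation)
A = 355 cm^3/s / 61 cm/s = 5.8197 cm^2

Answer: 5.8197 cm^2


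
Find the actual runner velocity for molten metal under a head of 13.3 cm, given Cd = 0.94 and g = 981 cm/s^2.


Formula: v = Cd * sqrt(2 * g * h)  (Torricelli with discharge coefficient)
2*g*h = 2 * 981 * 13.3 = 26094.6 cm^2/s^2
sqrt(26094.6) = 161.53823 cm/s
v = 0.94 * 161.53823 = 151.8459 cm/s

Answer: 151.8459 cm/s


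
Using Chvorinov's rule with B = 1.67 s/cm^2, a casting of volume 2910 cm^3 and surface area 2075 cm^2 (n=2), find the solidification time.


Formula: t_s = B * (V/A)^n  (Chvorinov's rule, n=2)
Modulus M = V/A = 2910/2075 = 1.402410 cm
M^2 = 1.402410^2 = 1.966754 cm^2
t_s = 1.67 * 1.966754 = 3.2845 s

Final answer: 3.2845 s


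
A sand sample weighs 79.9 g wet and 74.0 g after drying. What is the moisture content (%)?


Formula: MC = (W_wet - W_dry) / W_wet * 100
Water mass = 79.9 - 74.0 = 5.9 g
MC = 5.9 / 79.9 * 100 = 7.3842%

Answer: 7.3842%


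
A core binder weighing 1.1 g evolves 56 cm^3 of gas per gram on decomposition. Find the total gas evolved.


Formula: V_gas = W_binder * gas_evolution_rate
V = 1.1 g * 56 cm^3/g = 61.6000 cm^3


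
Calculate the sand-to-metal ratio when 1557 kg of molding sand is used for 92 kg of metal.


Formula: Sand-to-Metal Ratio = W_sand / W_metal
Ratio = 1557 kg / 92 kg = 16.9239

16.9239


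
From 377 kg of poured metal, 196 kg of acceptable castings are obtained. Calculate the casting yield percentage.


Formula: Casting Yield = (W_good / W_total) * 100
Yield = (196 kg / 377 kg) * 100 = 51.9894%

Answer: 51.9894%


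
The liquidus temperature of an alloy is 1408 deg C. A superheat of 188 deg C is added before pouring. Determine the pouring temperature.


Formula: T_pour = T_melt + Superheat
T_pour = 1408 + 188 = 1596 deg C

Final answer: 1596 deg C


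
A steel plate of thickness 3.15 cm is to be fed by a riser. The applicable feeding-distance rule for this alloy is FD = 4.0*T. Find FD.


Formula: FD = 4.0 * T  (riser feeding-distance rule)
FD = 4.0 * 3.15 cm = 12.6000 cm

Answer: 12.6000 cm


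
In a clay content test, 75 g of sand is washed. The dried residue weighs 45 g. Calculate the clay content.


Formula: Clay% = (W_total - W_washed) / W_total * 100
Clay mass = 75 - 45 = 30 g
Clay% = 30 / 75 * 100 = 40.0000%

Answer: 40.0000%


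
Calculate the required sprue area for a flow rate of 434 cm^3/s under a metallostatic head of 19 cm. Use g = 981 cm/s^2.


Formula: v = sqrt(2*g*h), A = Q/v
Velocity: v = sqrt(2 * 981 * 19) = sqrt(37278) = 193.0751 cm/s
Sprue area: A = Q / v = 434 / 193.0751 = 2.2478 cm^2

2.2478 cm^2


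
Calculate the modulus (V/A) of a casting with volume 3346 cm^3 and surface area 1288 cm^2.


Formula: Casting Modulus M = V / A
M = 3346 cm^3 / 1288 cm^2 = 2.5978 cm

Answer: 2.5978 cm


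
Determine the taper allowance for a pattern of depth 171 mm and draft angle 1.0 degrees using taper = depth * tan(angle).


Formula: taper = depth * tan(draft_angle)
tan(1.0 deg) = 0.0174551
taper = 171 mm * 0.0174551 = 2.9848 mm

Final answer: 2.9848 mm


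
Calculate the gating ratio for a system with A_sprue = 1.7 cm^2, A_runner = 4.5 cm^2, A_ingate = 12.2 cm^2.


Sprue:Runner:Ingate = 1 : 4.5/1.7 : 12.2/1.7 = 1:2.65:7.18

Answer: 1:2.65:7.18


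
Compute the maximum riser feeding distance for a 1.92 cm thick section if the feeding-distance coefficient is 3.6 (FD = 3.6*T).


Formula: FD = 3.6 * T  (riser feeding-distance rule)
FD = 3.6 * 1.92 cm = 6.9120 cm

Final answer: 6.9120 cm


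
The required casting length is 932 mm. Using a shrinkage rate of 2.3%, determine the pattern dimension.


Formula: L_pattern = L_casting * (1 + shrinkage_rate/100)
Shrinkage factor = 1 + 2.3/100 = 1.023
L_pattern = 932 mm * 1.023 = 953.4360 mm


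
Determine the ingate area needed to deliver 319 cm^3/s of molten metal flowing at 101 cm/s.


Formula: A_ingate = Q / v  (continuity equation)
A = 319 cm^3/s / 101 cm/s = 3.1584 cm^2

3.1584 cm^2


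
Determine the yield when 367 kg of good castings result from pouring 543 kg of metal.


Formula: Casting Yield = (W_good / W_total) * 100
Yield = (367 kg / 543 kg) * 100 = 67.5875%


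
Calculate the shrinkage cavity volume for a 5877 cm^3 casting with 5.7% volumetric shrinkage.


Formula: V_shrink = V_casting * shrinkage_pct / 100
V_shrink = 5877 cm^3 * 5.7 / 100 = 334.9890 cm^3

Final answer: 334.9890 cm^3


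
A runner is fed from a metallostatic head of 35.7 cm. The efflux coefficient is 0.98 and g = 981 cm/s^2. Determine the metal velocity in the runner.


Formula: v = Cd * sqrt(2 * g * h)  (Torricelli with discharge coefficient)
2*g*h = 2 * 981 * 35.7 = 70043.4 cm^2/s^2
sqrt(70043.4) = 264.65714 cm/s
v = 0.98 * 264.65714 = 259.3640 cm/s

Final answer: 259.3640 cm/s


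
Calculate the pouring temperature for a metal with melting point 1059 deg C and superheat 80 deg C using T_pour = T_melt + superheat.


Formula: T_pour = T_melt + Superheat
T_pour = 1059 + 80 = 1139 deg C

Answer: 1139 deg C


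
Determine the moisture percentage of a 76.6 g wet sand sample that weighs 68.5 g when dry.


Formula: MC = (W_wet - W_dry) / W_wet * 100
Water mass = 76.6 - 68.5 = 8.1 g
MC = 8.1 / 76.6 * 100 = 10.5744%

10.5744%


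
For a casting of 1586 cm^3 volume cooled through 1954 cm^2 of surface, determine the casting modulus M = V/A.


Formula: Casting Modulus M = V / A
M = 1586 cm^3 / 1954 cm^2 = 0.8117 cm


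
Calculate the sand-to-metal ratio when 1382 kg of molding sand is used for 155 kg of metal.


Formula: Sand-to-Metal Ratio = W_sand / W_metal
Ratio = 1382 kg / 155 kg = 8.9161

Answer: 8.9161


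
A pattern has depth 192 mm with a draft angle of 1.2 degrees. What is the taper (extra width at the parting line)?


Formula: taper = depth * tan(draft_angle)
tan(1.2 deg) = 0.0209470
taper = 192 mm * 0.0209470 = 4.0218 mm

Answer: 4.0218 mm


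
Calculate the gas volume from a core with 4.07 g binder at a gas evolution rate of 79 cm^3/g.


Formula: V_gas = W_binder * gas_evolution_rate
V = 4.07 g * 79 cm^3/g = 321.5300 cm^3

321.5300 cm^3


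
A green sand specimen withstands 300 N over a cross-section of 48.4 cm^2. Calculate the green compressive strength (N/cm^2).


Formula: Compressive Strength = Force / Area
Strength = 300 N / 48.4 cm^2 = 6.1983 N/cm^2

Final answer: 6.1983 N/cm^2


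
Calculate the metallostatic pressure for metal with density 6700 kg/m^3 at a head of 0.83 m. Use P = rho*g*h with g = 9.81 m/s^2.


Formula: P = rho * g * h
rho * g = 6700 * 9.81 = 65727.0 N/m^3
P = 65727.0 * 0.83 = 54553.4100 Pa


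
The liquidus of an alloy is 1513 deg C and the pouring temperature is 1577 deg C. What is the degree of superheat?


Formula: Superheat = T_pour - T_melt
Superheat = 1577 - 1513 = 64 deg C

64 deg C


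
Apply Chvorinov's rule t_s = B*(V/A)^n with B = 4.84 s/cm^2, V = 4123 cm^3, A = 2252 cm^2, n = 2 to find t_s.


Formula: t_s = B * (V/A)^n  (Chvorinov's rule, n=2)
Modulus M = V/A = 4123/2252 = 1.830817 cm
M^2 = 1.830817^2 = 3.351891 cm^2
t_s = 4.84 * 3.351891 = 16.2232 s

16.2232 s


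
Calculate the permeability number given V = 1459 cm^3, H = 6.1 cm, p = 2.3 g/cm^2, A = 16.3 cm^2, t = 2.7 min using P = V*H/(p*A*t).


Formula: Permeability Number P = (V * H) / (p * A * t)
Numerator: V * H = 1459 * 6.1 = 8899.9
Denominator: p * A * t = 2.3 * 16.3 * 2.7 = 101.223
P = 8899.9 / 101.223 = 87.9237

Answer: 87.9237


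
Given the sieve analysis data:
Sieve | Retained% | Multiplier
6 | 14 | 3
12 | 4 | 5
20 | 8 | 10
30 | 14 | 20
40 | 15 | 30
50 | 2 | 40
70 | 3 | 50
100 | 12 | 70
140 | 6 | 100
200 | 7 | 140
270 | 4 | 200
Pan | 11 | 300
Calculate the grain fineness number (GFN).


Formula: GFN = sum(pct * multiplier) / sum(pct)
sum(pct * multiplier) = 7622
sum(pct) = 100
GFN = 7622 / 100 = 76.22

76.22


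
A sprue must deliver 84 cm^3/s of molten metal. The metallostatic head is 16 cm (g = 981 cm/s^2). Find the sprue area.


Formula: v = sqrt(2*g*h), A = Q/v
Velocity: v = sqrt(2 * 981 * 16) = sqrt(31392) = 177.1779 cm/s
Sprue area: A = Q / v = 84 / 177.1779 = 0.4741 cm^2


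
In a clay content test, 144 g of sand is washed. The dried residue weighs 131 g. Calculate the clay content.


Formula: Clay% = (W_total - W_washed) / W_total * 100
Clay mass = 144 - 131 = 13 g
Clay% = 13 / 144 * 100 = 9.0278%


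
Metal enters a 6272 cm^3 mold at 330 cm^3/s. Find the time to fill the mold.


Formula: t_fill = V_mold / Q_flow
t = 6272 cm^3 / 330 cm^3/s = 19.0061 s


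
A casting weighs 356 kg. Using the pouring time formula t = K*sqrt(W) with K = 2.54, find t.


Formula: t = K * sqrt(W)
sqrt(W) = sqrt(356) = 18.86796
t = 2.54 * 18.86796 = 47.9246 s


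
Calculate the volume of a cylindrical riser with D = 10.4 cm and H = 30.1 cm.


Formula: V = pi * (D/2)^2 * H  (cylinder volume)
Radius = D/2 = 10.4/2 = 5.2 cm
V = pi * 5.2^2 * 30.1 = 2556.9548 cm^3

Answer: 2556.9548 cm^3


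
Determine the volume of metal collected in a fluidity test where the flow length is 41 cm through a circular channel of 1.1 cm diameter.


Formula: V = pi * (d/2)^2 * L  (cylinder volume)
Radius = 1.1/2 = 0.55 cm
V = pi * 0.55^2 * 41 = 38.9636 cm^3

Final answer: 38.9636 cm^3


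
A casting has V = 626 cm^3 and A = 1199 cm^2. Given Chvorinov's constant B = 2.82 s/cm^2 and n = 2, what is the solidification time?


Formula: t_s = B * (V/A)^n  (Chvorinov's rule, n=2)
Modulus M = V/A = 626/1199 = 0.522102 cm
M^2 = 0.522102^2 = 0.272590 cm^2
t_s = 2.82 * 0.272590 = 0.7687 s

0.7687 s


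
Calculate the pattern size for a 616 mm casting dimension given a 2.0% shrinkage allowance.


Formula: L_pattern = L_casting * (1 + shrinkage_rate/100)
Shrinkage factor = 1 + 2.0/100 = 1.02
L_pattern = 616 mm * 1.02 = 628.3200 mm

628.3200 mm


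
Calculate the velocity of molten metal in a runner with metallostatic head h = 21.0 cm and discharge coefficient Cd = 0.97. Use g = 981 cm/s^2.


Formula: v = Cd * sqrt(2 * g * h)  (Torricelli with discharge coefficient)
2*g*h = 2 * 981 * 21.0 = 41202.0 cm^2/s^2
sqrt(41202.0) = 202.98276 cm/s
v = 0.97 * 202.98276 = 196.8933 cm/s


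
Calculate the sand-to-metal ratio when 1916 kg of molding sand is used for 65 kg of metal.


Formula: Sand-to-Metal Ratio = W_sand / W_metal
Ratio = 1916 kg / 65 kg = 29.4769

29.4769


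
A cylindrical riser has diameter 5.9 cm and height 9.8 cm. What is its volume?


Formula: V = pi * (D/2)^2 * H  (cylinder volume)
Radius = D/2 = 5.9/2 = 2.95 cm
V = pi * 2.95^2 * 9.8 = 267.9292 cm^3


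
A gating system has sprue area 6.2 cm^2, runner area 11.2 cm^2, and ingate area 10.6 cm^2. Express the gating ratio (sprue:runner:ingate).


Sprue:Runner:Ingate = 1 : 11.2/6.2 : 10.6/6.2 = 1:1.81:1.71


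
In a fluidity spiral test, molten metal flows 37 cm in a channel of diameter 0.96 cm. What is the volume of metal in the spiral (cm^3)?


Formula: V = pi * (d/2)^2 * L  (cylinder volume)
Radius = 0.96/2 = 0.48 cm
V = pi * 0.48^2 * 37 = 26.7814 cm^3

26.7814 cm^3


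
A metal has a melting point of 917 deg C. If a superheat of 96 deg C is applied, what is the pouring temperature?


Formula: T_pour = T_melt + Superheat
T_pour = 917 + 96 = 1013 deg C

Final answer: 1013 deg C


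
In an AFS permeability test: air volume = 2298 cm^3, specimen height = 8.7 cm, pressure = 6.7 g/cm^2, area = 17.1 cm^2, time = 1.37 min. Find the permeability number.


Formula: Permeability Number P = (V * H) / (p * A * t)
Numerator: V * H = 2298 * 8.7 = 19992.6
Denominator: p * A * t = 6.7 * 17.1 * 1.37 = 156.9609
P = 19992.6 / 156.9609 = 127.3731

127.3731


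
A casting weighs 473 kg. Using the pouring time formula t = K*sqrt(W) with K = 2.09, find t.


Formula: t = K * sqrt(W)
sqrt(W) = sqrt(473) = 21.74856
t = 2.09 * 21.74856 = 45.4545 s


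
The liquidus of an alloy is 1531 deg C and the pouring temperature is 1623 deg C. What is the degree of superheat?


Formula: Superheat = T_pour - T_melt
Superheat = 1623 - 1531 = 92 deg C

92 deg C


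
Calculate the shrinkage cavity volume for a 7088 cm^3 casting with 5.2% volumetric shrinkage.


Formula: V_shrink = V_casting * shrinkage_pct / 100
V_shrink = 7088 cm^3 * 5.2 / 100 = 368.5760 cm^3

Final answer: 368.5760 cm^3


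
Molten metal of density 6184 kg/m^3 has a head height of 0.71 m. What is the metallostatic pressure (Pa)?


Formula: P = rho * g * h
rho * g = 6184 * 9.81 = 60665.04 N/m^3
P = 60665.04 * 0.71 = 43072.1784 Pa

43072.1784 Pa


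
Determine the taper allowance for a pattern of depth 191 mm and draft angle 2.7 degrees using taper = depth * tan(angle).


Formula: taper = depth * tan(draft_angle)
tan(2.7 deg) = 0.0471588
taper = 191 mm * 0.0471588 = 9.0073 mm

9.0073 mm


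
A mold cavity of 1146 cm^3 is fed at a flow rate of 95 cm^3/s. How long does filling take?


Formula: t_fill = V_mold / Q_flow
t = 1146 cm^3 / 95 cm^3/s = 12.0632 s


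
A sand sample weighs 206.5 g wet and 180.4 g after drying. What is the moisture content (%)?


Formula: MC = (W_wet - W_dry) / W_wet * 100
Water mass = 206.5 - 180.4 = 26.1 g
MC = 26.1 / 206.5 * 100 = 12.6392%

12.6392%


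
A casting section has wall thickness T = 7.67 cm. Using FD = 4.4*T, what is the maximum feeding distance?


Formula: FD = 4.4 * T  (riser feeding-distance rule)
FD = 4.4 * 7.67 cm = 33.7480 cm

Final answer: 33.7480 cm


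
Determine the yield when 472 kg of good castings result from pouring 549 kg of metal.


Formula: Casting Yield = (W_good / W_total) * 100
Yield = (472 kg / 549 kg) * 100 = 85.9745%

Answer: 85.9745%


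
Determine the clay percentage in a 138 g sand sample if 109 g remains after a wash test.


Formula: Clay% = (W_total - W_washed) / W_total * 100
Clay mass = 138 - 109 = 29 g
Clay% = 29 / 138 * 100 = 21.0145%


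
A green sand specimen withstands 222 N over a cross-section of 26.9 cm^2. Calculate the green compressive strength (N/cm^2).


Formula: Compressive Strength = Force / Area
Strength = 222 N / 26.9 cm^2 = 8.2528 N/cm^2

8.2528 N/cm^2


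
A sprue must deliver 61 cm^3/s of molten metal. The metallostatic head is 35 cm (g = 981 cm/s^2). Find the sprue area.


Formula: v = sqrt(2*g*h), A = Q/v
Velocity: v = sqrt(2 * 981 * 35) = sqrt(68670) = 262.0496 cm/s
Sprue area: A = Q / v = 61 / 262.0496 = 0.2328 cm^2

Answer: 0.2328 cm^2


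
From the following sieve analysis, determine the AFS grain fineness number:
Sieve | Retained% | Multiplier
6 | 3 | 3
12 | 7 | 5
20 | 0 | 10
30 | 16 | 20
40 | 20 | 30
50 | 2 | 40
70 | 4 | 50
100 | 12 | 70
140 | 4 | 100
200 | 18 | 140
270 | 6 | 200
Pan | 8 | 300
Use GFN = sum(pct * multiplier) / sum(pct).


Formula: GFN = sum(pct * multiplier) / sum(pct)
sum(pct * multiplier) = 8604
sum(pct) = 100
GFN = 8604 / 100 = 86.04

Answer: 86.04


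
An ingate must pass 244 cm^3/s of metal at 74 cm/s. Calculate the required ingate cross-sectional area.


Formula: A_ingate = Q / v  (continuity equation)
A = 244 cm^3/s / 74 cm/s = 3.2973 cm^2

Final answer: 3.2973 cm^2


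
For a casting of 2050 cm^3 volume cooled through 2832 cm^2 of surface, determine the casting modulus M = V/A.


Formula: Casting Modulus M = V / A
M = 2050 cm^3 / 2832 cm^2 = 0.7239 cm


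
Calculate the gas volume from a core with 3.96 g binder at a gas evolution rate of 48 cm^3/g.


Formula: V_gas = W_binder * gas_evolution_rate
V = 3.96 g * 48 cm^3/g = 190.0800 cm^3

190.0800 cm^3


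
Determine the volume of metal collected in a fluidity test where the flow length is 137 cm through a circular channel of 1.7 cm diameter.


Formula: V = pi * (d/2)^2 * L  (cylinder volume)
Radius = 1.7/2 = 0.85 cm
V = pi * 0.85^2 * 137 = 310.9627 cm^3


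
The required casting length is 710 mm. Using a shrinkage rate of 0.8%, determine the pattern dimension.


Formula: L_pattern = L_casting * (1 + shrinkage_rate/100)
Shrinkage factor = 1 + 0.8/100 = 1.008
L_pattern = 710 mm * 1.008 = 715.6800 mm

Final answer: 715.6800 mm


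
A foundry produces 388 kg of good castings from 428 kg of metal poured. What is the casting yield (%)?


Formula: Casting Yield = (W_good / W_total) * 100
Yield = (388 kg / 428 kg) * 100 = 90.6542%

Final answer: 90.6542%


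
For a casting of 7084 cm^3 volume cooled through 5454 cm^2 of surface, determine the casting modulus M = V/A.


Formula: Casting Modulus M = V / A
M = 7084 cm^3 / 5454 cm^2 = 1.2989 cm

1.2989 cm


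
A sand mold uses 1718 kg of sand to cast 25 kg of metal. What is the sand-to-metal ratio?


Formula: Sand-to-Metal Ratio = W_sand / W_metal
Ratio = 1718 kg / 25 kg = 68.7200

Answer: 68.7200


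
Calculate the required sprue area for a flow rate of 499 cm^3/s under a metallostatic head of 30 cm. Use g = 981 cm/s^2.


Formula: v = sqrt(2*g*h), A = Q/v
Velocity: v = sqrt(2 * 981 * 30) = sqrt(58860) = 242.6108 cm/s
Sprue area: A = Q / v = 499 / 242.6108 = 2.0568 cm^2

Final answer: 2.0568 cm^2
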